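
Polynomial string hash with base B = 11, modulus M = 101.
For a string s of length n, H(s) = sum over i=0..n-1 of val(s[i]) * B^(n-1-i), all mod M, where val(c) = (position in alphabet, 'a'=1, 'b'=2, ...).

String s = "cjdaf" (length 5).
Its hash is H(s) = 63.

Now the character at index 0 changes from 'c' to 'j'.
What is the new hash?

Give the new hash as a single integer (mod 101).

Answer: 35

Derivation:
val('c') = 3, val('j') = 10
Position k = 0, exponent = n-1-k = 4
B^4 mod M = 11^4 mod 101 = 97
Delta = (10 - 3) * 97 mod 101 = 73
New hash = (63 + 73) mod 101 = 35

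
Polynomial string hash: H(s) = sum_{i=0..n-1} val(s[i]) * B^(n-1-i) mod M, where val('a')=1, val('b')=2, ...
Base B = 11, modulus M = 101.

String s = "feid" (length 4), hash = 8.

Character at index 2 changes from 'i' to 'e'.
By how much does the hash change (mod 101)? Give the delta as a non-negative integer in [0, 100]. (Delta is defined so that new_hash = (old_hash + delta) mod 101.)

Answer: 57

Derivation:
Delta formula: (val(new) - val(old)) * B^(n-1-k) mod M
  val('e') - val('i') = 5 - 9 = -4
  B^(n-1-k) = 11^1 mod 101 = 11
  Delta = -4 * 11 mod 101 = 57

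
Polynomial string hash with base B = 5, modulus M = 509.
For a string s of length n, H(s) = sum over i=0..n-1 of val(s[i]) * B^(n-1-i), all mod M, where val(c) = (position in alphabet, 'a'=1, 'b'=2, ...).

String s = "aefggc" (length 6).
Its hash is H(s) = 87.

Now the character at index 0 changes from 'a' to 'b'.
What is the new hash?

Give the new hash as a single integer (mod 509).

Answer: 158

Derivation:
val('a') = 1, val('b') = 2
Position k = 0, exponent = n-1-k = 5
B^5 mod M = 5^5 mod 509 = 71
Delta = (2 - 1) * 71 mod 509 = 71
New hash = (87 + 71) mod 509 = 158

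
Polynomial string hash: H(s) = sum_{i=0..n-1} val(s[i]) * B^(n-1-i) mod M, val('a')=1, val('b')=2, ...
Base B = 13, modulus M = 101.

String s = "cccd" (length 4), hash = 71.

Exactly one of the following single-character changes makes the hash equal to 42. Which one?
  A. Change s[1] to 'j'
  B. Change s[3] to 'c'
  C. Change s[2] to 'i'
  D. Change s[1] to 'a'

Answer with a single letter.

Option A: s[1]='c'->'j', delta=(10-3)*13^2 mod 101 = 72, hash=71+72 mod 101 = 42 <-- target
Option B: s[3]='d'->'c', delta=(3-4)*13^0 mod 101 = 100, hash=71+100 mod 101 = 70
Option C: s[2]='c'->'i', delta=(9-3)*13^1 mod 101 = 78, hash=71+78 mod 101 = 48
Option D: s[1]='c'->'a', delta=(1-3)*13^2 mod 101 = 66, hash=71+66 mod 101 = 36

Answer: A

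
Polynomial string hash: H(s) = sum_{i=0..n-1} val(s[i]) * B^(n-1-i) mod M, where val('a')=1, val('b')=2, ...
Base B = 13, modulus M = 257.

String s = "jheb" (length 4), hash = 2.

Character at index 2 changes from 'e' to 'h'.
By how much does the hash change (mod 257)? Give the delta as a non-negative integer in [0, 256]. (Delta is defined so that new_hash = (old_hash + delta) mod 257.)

Delta formula: (val(new) - val(old)) * B^(n-1-k) mod M
  val('h') - val('e') = 8 - 5 = 3
  B^(n-1-k) = 13^1 mod 257 = 13
  Delta = 3 * 13 mod 257 = 39

Answer: 39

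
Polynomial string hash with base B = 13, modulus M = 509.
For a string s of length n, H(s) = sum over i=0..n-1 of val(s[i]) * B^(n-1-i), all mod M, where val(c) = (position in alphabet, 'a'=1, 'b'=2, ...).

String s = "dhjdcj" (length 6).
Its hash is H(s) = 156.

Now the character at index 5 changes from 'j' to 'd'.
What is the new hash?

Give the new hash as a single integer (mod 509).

Answer: 150

Derivation:
val('j') = 10, val('d') = 4
Position k = 5, exponent = n-1-k = 0
B^0 mod M = 13^0 mod 509 = 1
Delta = (4 - 10) * 1 mod 509 = 503
New hash = (156 + 503) mod 509 = 150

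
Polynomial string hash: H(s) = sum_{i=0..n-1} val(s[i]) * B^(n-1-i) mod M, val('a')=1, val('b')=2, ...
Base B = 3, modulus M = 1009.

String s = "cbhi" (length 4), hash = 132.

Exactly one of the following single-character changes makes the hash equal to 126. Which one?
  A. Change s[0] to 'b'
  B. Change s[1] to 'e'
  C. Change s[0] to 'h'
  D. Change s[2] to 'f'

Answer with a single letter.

Option A: s[0]='c'->'b', delta=(2-3)*3^3 mod 1009 = 982, hash=132+982 mod 1009 = 105
Option B: s[1]='b'->'e', delta=(5-2)*3^2 mod 1009 = 27, hash=132+27 mod 1009 = 159
Option C: s[0]='c'->'h', delta=(8-3)*3^3 mod 1009 = 135, hash=132+135 mod 1009 = 267
Option D: s[2]='h'->'f', delta=(6-8)*3^1 mod 1009 = 1003, hash=132+1003 mod 1009 = 126 <-- target

Answer: D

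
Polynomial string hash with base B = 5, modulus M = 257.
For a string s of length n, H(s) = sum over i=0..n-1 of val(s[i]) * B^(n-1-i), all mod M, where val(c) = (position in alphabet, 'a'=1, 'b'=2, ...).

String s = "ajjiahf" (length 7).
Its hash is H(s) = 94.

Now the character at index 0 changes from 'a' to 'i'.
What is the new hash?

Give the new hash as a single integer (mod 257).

Answer: 192

Derivation:
val('a') = 1, val('i') = 9
Position k = 0, exponent = n-1-k = 6
B^6 mod M = 5^6 mod 257 = 205
Delta = (9 - 1) * 205 mod 257 = 98
New hash = (94 + 98) mod 257 = 192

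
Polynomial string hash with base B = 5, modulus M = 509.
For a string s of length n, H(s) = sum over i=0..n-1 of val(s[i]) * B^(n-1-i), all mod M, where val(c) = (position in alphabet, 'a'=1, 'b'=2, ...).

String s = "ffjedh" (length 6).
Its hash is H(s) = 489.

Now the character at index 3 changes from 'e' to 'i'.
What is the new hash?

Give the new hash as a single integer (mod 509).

val('e') = 5, val('i') = 9
Position k = 3, exponent = n-1-k = 2
B^2 mod M = 5^2 mod 509 = 25
Delta = (9 - 5) * 25 mod 509 = 100
New hash = (489 + 100) mod 509 = 80

Answer: 80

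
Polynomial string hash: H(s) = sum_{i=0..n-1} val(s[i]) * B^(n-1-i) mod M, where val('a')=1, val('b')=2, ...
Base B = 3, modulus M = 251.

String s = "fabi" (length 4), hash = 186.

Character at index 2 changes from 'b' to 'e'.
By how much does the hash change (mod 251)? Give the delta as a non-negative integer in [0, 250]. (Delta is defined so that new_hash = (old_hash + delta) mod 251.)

Answer: 9

Derivation:
Delta formula: (val(new) - val(old)) * B^(n-1-k) mod M
  val('e') - val('b') = 5 - 2 = 3
  B^(n-1-k) = 3^1 mod 251 = 3
  Delta = 3 * 3 mod 251 = 9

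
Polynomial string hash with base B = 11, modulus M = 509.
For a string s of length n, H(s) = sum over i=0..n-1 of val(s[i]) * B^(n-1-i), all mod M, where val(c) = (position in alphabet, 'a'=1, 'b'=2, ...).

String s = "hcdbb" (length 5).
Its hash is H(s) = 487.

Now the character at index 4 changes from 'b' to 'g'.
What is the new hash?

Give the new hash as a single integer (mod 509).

val('b') = 2, val('g') = 7
Position k = 4, exponent = n-1-k = 0
B^0 mod M = 11^0 mod 509 = 1
Delta = (7 - 2) * 1 mod 509 = 5
New hash = (487 + 5) mod 509 = 492

Answer: 492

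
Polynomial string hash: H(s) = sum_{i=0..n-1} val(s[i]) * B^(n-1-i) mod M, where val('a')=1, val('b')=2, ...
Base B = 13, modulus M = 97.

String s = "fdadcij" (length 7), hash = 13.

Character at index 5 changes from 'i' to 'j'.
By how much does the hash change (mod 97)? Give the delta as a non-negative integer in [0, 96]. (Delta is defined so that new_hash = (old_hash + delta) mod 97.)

Delta formula: (val(new) - val(old)) * B^(n-1-k) mod M
  val('j') - val('i') = 10 - 9 = 1
  B^(n-1-k) = 13^1 mod 97 = 13
  Delta = 1 * 13 mod 97 = 13

Answer: 13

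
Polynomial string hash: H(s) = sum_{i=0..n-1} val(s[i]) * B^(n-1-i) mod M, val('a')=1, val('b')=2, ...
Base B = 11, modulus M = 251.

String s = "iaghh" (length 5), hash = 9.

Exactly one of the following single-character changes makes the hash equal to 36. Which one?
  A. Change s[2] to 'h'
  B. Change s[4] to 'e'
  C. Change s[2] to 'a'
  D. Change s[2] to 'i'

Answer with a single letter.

Option A: s[2]='g'->'h', delta=(8-7)*11^2 mod 251 = 121, hash=9+121 mod 251 = 130
Option B: s[4]='h'->'e', delta=(5-8)*11^0 mod 251 = 248, hash=9+248 mod 251 = 6
Option C: s[2]='g'->'a', delta=(1-7)*11^2 mod 251 = 27, hash=9+27 mod 251 = 36 <-- target
Option D: s[2]='g'->'i', delta=(9-7)*11^2 mod 251 = 242, hash=9+242 mod 251 = 0

Answer: C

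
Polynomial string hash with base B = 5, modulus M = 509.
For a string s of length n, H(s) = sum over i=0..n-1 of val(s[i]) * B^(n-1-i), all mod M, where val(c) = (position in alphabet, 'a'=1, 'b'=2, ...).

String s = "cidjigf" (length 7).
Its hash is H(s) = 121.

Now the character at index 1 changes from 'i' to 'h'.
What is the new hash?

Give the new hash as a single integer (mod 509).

Answer: 50

Derivation:
val('i') = 9, val('h') = 8
Position k = 1, exponent = n-1-k = 5
B^5 mod M = 5^5 mod 509 = 71
Delta = (8 - 9) * 71 mod 509 = 438
New hash = (121 + 438) mod 509 = 50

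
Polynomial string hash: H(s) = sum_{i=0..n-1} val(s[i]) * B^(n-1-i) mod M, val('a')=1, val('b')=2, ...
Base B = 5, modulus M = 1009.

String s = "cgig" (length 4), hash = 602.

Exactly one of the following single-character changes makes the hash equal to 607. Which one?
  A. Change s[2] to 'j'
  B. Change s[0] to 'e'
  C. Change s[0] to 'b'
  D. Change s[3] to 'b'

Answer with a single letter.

Option A: s[2]='i'->'j', delta=(10-9)*5^1 mod 1009 = 5, hash=602+5 mod 1009 = 607 <-- target
Option B: s[0]='c'->'e', delta=(5-3)*5^3 mod 1009 = 250, hash=602+250 mod 1009 = 852
Option C: s[0]='c'->'b', delta=(2-3)*5^3 mod 1009 = 884, hash=602+884 mod 1009 = 477
Option D: s[3]='g'->'b', delta=(2-7)*5^0 mod 1009 = 1004, hash=602+1004 mod 1009 = 597

Answer: A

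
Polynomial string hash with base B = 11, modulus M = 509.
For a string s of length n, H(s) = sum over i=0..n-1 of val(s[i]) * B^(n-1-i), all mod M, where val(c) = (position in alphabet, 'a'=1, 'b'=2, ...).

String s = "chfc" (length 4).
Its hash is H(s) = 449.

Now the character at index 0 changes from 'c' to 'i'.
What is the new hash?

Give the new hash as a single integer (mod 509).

Answer: 291

Derivation:
val('c') = 3, val('i') = 9
Position k = 0, exponent = n-1-k = 3
B^3 mod M = 11^3 mod 509 = 313
Delta = (9 - 3) * 313 mod 509 = 351
New hash = (449 + 351) mod 509 = 291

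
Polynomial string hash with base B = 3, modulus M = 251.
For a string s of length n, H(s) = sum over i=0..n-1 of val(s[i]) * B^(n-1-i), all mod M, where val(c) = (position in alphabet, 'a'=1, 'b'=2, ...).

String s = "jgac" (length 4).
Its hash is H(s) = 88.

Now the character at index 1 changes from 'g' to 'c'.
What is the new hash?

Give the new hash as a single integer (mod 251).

Answer: 52

Derivation:
val('g') = 7, val('c') = 3
Position k = 1, exponent = n-1-k = 2
B^2 mod M = 3^2 mod 251 = 9
Delta = (3 - 7) * 9 mod 251 = 215
New hash = (88 + 215) mod 251 = 52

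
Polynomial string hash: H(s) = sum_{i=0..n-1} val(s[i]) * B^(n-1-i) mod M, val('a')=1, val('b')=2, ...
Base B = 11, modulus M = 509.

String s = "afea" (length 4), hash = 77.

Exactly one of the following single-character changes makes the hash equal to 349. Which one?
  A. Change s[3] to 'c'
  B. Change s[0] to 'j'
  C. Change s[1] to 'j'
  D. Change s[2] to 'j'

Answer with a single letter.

Answer: B

Derivation:
Option A: s[3]='a'->'c', delta=(3-1)*11^0 mod 509 = 2, hash=77+2 mod 509 = 79
Option B: s[0]='a'->'j', delta=(10-1)*11^3 mod 509 = 272, hash=77+272 mod 509 = 349 <-- target
Option C: s[1]='f'->'j', delta=(10-6)*11^2 mod 509 = 484, hash=77+484 mod 509 = 52
Option D: s[2]='e'->'j', delta=(10-5)*11^1 mod 509 = 55, hash=77+55 mod 509 = 132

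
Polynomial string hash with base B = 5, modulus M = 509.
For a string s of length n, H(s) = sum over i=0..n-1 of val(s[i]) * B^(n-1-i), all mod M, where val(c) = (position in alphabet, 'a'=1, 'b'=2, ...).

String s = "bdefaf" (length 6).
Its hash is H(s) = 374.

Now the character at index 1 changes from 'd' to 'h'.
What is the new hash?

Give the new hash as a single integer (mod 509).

Answer: 329

Derivation:
val('d') = 4, val('h') = 8
Position k = 1, exponent = n-1-k = 4
B^4 mod M = 5^4 mod 509 = 116
Delta = (8 - 4) * 116 mod 509 = 464
New hash = (374 + 464) mod 509 = 329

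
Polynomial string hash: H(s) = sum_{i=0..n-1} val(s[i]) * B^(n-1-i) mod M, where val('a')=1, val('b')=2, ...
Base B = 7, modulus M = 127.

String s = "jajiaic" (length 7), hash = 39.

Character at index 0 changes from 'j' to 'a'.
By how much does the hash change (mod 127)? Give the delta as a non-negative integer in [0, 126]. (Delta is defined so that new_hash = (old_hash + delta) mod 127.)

Answer: 85

Derivation:
Delta formula: (val(new) - val(old)) * B^(n-1-k) mod M
  val('a') - val('j') = 1 - 10 = -9
  B^(n-1-k) = 7^6 mod 127 = 47
  Delta = -9 * 47 mod 127 = 85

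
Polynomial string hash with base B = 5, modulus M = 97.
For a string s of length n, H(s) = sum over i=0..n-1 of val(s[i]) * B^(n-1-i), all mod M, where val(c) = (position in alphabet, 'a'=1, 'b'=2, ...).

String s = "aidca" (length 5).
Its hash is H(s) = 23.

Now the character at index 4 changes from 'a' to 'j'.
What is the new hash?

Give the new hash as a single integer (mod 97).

Answer: 32

Derivation:
val('a') = 1, val('j') = 10
Position k = 4, exponent = n-1-k = 0
B^0 mod M = 5^0 mod 97 = 1
Delta = (10 - 1) * 1 mod 97 = 9
New hash = (23 + 9) mod 97 = 32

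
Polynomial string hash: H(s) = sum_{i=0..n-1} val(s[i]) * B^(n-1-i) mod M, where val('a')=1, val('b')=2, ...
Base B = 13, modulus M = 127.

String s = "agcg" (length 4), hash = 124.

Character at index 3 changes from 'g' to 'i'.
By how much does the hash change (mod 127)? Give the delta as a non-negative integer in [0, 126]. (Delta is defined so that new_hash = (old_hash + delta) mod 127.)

Answer: 2

Derivation:
Delta formula: (val(new) - val(old)) * B^(n-1-k) mod M
  val('i') - val('g') = 9 - 7 = 2
  B^(n-1-k) = 13^0 mod 127 = 1
  Delta = 2 * 1 mod 127 = 2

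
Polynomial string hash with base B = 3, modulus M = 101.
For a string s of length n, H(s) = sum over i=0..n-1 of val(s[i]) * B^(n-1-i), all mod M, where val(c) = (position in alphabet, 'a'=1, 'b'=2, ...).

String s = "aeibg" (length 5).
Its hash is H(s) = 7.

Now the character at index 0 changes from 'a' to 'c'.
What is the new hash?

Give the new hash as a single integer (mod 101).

val('a') = 1, val('c') = 3
Position k = 0, exponent = n-1-k = 4
B^4 mod M = 3^4 mod 101 = 81
Delta = (3 - 1) * 81 mod 101 = 61
New hash = (7 + 61) mod 101 = 68

Answer: 68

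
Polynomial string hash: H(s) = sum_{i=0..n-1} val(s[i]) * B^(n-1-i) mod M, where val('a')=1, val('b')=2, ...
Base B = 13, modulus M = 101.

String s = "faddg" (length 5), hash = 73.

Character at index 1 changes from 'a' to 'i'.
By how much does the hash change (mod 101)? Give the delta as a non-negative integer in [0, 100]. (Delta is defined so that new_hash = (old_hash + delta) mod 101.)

Answer: 2

Derivation:
Delta formula: (val(new) - val(old)) * B^(n-1-k) mod M
  val('i') - val('a') = 9 - 1 = 8
  B^(n-1-k) = 13^3 mod 101 = 76
  Delta = 8 * 76 mod 101 = 2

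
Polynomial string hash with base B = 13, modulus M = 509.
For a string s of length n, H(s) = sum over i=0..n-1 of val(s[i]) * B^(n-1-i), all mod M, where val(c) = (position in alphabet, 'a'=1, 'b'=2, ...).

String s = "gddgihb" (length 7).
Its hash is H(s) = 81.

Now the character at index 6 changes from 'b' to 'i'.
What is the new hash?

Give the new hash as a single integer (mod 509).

Answer: 88

Derivation:
val('b') = 2, val('i') = 9
Position k = 6, exponent = n-1-k = 0
B^0 mod M = 13^0 mod 509 = 1
Delta = (9 - 2) * 1 mod 509 = 7
New hash = (81 + 7) mod 509 = 88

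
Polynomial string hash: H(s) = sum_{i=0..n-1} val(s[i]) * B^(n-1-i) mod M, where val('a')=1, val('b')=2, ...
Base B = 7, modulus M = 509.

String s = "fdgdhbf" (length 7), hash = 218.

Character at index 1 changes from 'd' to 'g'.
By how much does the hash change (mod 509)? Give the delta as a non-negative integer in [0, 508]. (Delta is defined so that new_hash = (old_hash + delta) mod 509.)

Answer: 30

Derivation:
Delta formula: (val(new) - val(old)) * B^(n-1-k) mod M
  val('g') - val('d') = 7 - 4 = 3
  B^(n-1-k) = 7^5 mod 509 = 10
  Delta = 3 * 10 mod 509 = 30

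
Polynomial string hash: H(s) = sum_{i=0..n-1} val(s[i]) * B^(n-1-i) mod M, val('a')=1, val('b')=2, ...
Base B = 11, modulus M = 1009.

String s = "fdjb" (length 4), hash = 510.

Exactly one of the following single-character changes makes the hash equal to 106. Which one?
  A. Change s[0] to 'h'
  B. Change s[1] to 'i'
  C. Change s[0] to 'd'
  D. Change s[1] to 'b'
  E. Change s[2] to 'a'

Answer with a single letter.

Answer: B

Derivation:
Option A: s[0]='f'->'h', delta=(8-6)*11^3 mod 1009 = 644, hash=510+644 mod 1009 = 145
Option B: s[1]='d'->'i', delta=(9-4)*11^2 mod 1009 = 605, hash=510+605 mod 1009 = 106 <-- target
Option C: s[0]='f'->'d', delta=(4-6)*11^3 mod 1009 = 365, hash=510+365 mod 1009 = 875
Option D: s[1]='d'->'b', delta=(2-4)*11^2 mod 1009 = 767, hash=510+767 mod 1009 = 268
Option E: s[2]='j'->'a', delta=(1-10)*11^1 mod 1009 = 910, hash=510+910 mod 1009 = 411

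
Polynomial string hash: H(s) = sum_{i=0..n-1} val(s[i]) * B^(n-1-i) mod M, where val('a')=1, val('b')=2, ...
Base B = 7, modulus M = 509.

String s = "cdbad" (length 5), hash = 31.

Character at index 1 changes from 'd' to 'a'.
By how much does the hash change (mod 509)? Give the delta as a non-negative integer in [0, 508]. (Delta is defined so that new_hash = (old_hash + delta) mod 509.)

Delta formula: (val(new) - val(old)) * B^(n-1-k) mod M
  val('a') - val('d') = 1 - 4 = -3
  B^(n-1-k) = 7^3 mod 509 = 343
  Delta = -3 * 343 mod 509 = 498

Answer: 498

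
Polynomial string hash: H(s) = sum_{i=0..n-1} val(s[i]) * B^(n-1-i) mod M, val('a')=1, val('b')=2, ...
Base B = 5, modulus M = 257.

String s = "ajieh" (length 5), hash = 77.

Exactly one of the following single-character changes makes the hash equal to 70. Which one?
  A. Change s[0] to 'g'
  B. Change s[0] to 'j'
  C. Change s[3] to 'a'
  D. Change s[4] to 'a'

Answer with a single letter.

Option A: s[0]='a'->'g', delta=(7-1)*5^4 mod 257 = 152, hash=77+152 mod 257 = 229
Option B: s[0]='a'->'j', delta=(10-1)*5^4 mod 257 = 228, hash=77+228 mod 257 = 48
Option C: s[3]='e'->'a', delta=(1-5)*5^1 mod 257 = 237, hash=77+237 mod 257 = 57
Option D: s[4]='h'->'a', delta=(1-8)*5^0 mod 257 = 250, hash=77+250 mod 257 = 70 <-- target

Answer: D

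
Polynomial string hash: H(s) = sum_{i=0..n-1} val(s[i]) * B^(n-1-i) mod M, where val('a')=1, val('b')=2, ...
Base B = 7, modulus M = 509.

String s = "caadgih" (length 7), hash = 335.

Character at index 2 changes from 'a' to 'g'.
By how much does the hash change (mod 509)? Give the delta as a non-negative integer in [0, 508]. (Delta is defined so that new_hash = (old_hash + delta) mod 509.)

Delta formula: (val(new) - val(old)) * B^(n-1-k) mod M
  val('g') - val('a') = 7 - 1 = 6
  B^(n-1-k) = 7^4 mod 509 = 365
  Delta = 6 * 365 mod 509 = 154

Answer: 154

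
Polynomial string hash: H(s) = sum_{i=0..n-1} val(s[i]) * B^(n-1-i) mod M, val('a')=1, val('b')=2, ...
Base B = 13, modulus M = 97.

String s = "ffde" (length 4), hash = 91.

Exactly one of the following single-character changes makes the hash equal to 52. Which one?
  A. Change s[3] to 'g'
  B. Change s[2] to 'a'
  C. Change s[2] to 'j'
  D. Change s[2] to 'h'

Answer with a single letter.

Answer: B

Derivation:
Option A: s[3]='e'->'g', delta=(7-5)*13^0 mod 97 = 2, hash=91+2 mod 97 = 93
Option B: s[2]='d'->'a', delta=(1-4)*13^1 mod 97 = 58, hash=91+58 mod 97 = 52 <-- target
Option C: s[2]='d'->'j', delta=(10-4)*13^1 mod 97 = 78, hash=91+78 mod 97 = 72
Option D: s[2]='d'->'h', delta=(8-4)*13^1 mod 97 = 52, hash=91+52 mod 97 = 46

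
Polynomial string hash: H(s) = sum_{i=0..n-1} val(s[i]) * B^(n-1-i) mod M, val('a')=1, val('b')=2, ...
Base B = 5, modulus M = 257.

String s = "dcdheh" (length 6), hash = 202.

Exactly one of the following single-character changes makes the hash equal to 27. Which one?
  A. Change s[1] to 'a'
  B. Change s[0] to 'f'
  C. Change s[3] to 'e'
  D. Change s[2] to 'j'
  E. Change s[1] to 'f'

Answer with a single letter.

Answer: B

Derivation:
Option A: s[1]='c'->'a', delta=(1-3)*5^4 mod 257 = 35, hash=202+35 mod 257 = 237
Option B: s[0]='d'->'f', delta=(6-4)*5^5 mod 257 = 82, hash=202+82 mod 257 = 27 <-- target
Option C: s[3]='h'->'e', delta=(5-8)*5^2 mod 257 = 182, hash=202+182 mod 257 = 127
Option D: s[2]='d'->'j', delta=(10-4)*5^3 mod 257 = 236, hash=202+236 mod 257 = 181
Option E: s[1]='c'->'f', delta=(6-3)*5^4 mod 257 = 76, hash=202+76 mod 257 = 21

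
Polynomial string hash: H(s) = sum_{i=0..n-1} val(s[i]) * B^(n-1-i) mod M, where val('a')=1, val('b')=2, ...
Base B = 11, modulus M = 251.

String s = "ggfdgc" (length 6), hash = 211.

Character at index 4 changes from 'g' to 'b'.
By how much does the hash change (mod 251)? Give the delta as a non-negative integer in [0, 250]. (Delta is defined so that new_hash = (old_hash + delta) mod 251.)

Delta formula: (val(new) - val(old)) * B^(n-1-k) mod M
  val('b') - val('g') = 2 - 7 = -5
  B^(n-1-k) = 11^1 mod 251 = 11
  Delta = -5 * 11 mod 251 = 196

Answer: 196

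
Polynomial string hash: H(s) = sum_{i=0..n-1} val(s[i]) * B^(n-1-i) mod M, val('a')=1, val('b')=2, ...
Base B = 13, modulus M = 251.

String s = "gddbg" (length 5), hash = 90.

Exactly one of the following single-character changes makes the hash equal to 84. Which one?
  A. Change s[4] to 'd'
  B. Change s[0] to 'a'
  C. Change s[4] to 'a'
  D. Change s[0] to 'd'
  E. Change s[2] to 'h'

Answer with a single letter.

Answer: C

Derivation:
Option A: s[4]='g'->'d', delta=(4-7)*13^0 mod 251 = 248, hash=90+248 mod 251 = 87
Option B: s[0]='g'->'a', delta=(1-7)*13^4 mod 251 = 67, hash=90+67 mod 251 = 157
Option C: s[4]='g'->'a', delta=(1-7)*13^0 mod 251 = 245, hash=90+245 mod 251 = 84 <-- target
Option D: s[0]='g'->'d', delta=(4-7)*13^4 mod 251 = 159, hash=90+159 mod 251 = 249
Option E: s[2]='d'->'h', delta=(8-4)*13^2 mod 251 = 174, hash=90+174 mod 251 = 13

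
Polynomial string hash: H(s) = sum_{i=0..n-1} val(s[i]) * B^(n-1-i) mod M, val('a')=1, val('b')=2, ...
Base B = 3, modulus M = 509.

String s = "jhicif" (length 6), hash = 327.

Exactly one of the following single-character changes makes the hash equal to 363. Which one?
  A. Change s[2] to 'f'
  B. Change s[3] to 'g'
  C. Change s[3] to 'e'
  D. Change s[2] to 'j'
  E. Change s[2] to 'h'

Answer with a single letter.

Option A: s[2]='i'->'f', delta=(6-9)*3^3 mod 509 = 428, hash=327+428 mod 509 = 246
Option B: s[3]='c'->'g', delta=(7-3)*3^2 mod 509 = 36, hash=327+36 mod 509 = 363 <-- target
Option C: s[3]='c'->'e', delta=(5-3)*3^2 mod 509 = 18, hash=327+18 mod 509 = 345
Option D: s[2]='i'->'j', delta=(10-9)*3^3 mod 509 = 27, hash=327+27 mod 509 = 354
Option E: s[2]='i'->'h', delta=(8-9)*3^3 mod 509 = 482, hash=327+482 mod 509 = 300

Answer: B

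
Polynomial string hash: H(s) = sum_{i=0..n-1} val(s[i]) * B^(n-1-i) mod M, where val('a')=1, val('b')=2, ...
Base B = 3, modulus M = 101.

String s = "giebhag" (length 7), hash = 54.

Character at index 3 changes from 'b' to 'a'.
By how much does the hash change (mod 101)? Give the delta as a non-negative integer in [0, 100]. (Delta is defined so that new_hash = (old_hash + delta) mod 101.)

Delta formula: (val(new) - val(old)) * B^(n-1-k) mod M
  val('a') - val('b') = 1 - 2 = -1
  B^(n-1-k) = 3^3 mod 101 = 27
  Delta = -1 * 27 mod 101 = 74

Answer: 74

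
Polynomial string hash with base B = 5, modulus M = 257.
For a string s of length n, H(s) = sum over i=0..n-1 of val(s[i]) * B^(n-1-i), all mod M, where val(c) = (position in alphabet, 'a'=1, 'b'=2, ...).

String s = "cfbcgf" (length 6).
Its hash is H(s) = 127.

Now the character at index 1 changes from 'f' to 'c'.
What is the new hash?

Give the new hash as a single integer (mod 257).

val('f') = 6, val('c') = 3
Position k = 1, exponent = n-1-k = 4
B^4 mod M = 5^4 mod 257 = 111
Delta = (3 - 6) * 111 mod 257 = 181
New hash = (127 + 181) mod 257 = 51

Answer: 51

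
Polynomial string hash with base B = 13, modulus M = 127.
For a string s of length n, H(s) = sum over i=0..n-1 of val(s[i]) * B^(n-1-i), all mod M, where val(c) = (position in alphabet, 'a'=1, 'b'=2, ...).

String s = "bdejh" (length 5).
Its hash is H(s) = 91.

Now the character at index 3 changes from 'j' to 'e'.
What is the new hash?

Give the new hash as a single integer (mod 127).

Answer: 26

Derivation:
val('j') = 10, val('e') = 5
Position k = 3, exponent = n-1-k = 1
B^1 mod M = 13^1 mod 127 = 13
Delta = (5 - 10) * 13 mod 127 = 62
New hash = (91 + 62) mod 127 = 26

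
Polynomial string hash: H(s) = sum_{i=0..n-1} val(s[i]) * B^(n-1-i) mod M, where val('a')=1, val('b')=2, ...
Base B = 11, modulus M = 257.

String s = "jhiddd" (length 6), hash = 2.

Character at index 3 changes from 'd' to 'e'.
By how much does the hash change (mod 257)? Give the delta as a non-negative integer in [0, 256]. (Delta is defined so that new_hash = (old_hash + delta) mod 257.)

Delta formula: (val(new) - val(old)) * B^(n-1-k) mod M
  val('e') - val('d') = 5 - 4 = 1
  B^(n-1-k) = 11^2 mod 257 = 121
  Delta = 1 * 121 mod 257 = 121

Answer: 121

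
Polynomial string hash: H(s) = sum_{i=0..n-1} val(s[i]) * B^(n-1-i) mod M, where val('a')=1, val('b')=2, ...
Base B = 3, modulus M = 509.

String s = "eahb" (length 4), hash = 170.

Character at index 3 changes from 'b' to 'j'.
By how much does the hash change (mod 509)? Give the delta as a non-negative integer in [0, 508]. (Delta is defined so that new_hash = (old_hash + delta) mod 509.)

Delta formula: (val(new) - val(old)) * B^(n-1-k) mod M
  val('j') - val('b') = 10 - 2 = 8
  B^(n-1-k) = 3^0 mod 509 = 1
  Delta = 8 * 1 mod 509 = 8

Answer: 8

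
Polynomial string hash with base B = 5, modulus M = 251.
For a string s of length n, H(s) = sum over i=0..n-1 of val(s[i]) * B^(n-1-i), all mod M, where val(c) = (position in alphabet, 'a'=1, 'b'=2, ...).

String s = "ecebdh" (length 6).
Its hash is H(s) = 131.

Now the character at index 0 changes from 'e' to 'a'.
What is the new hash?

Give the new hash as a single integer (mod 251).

val('e') = 5, val('a') = 1
Position k = 0, exponent = n-1-k = 5
B^5 mod M = 5^5 mod 251 = 113
Delta = (1 - 5) * 113 mod 251 = 50
New hash = (131 + 50) mod 251 = 181

Answer: 181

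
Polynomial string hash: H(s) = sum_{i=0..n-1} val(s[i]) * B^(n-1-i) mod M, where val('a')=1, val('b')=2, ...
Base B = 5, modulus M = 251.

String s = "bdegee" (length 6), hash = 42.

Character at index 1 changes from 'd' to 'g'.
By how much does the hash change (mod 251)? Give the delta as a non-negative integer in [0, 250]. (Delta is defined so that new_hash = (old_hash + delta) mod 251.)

Answer: 118

Derivation:
Delta formula: (val(new) - val(old)) * B^(n-1-k) mod M
  val('g') - val('d') = 7 - 4 = 3
  B^(n-1-k) = 5^4 mod 251 = 123
  Delta = 3 * 123 mod 251 = 118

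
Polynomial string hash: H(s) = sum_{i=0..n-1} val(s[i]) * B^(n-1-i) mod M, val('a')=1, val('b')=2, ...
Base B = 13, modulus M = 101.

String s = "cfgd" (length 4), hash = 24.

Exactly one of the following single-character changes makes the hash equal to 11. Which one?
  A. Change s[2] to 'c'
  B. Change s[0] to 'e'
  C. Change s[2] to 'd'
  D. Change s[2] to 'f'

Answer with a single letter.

Answer: D

Derivation:
Option A: s[2]='g'->'c', delta=(3-7)*13^1 mod 101 = 49, hash=24+49 mod 101 = 73
Option B: s[0]='c'->'e', delta=(5-3)*13^3 mod 101 = 51, hash=24+51 mod 101 = 75
Option C: s[2]='g'->'d', delta=(4-7)*13^1 mod 101 = 62, hash=24+62 mod 101 = 86
Option D: s[2]='g'->'f', delta=(6-7)*13^1 mod 101 = 88, hash=24+88 mod 101 = 11 <-- target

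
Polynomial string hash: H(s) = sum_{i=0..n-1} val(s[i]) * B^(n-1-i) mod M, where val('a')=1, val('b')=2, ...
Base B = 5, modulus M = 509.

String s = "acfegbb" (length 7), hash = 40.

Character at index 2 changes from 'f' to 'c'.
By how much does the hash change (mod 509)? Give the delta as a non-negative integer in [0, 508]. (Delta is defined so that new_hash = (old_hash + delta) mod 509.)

Delta formula: (val(new) - val(old)) * B^(n-1-k) mod M
  val('c') - val('f') = 3 - 6 = -3
  B^(n-1-k) = 5^4 mod 509 = 116
  Delta = -3 * 116 mod 509 = 161

Answer: 161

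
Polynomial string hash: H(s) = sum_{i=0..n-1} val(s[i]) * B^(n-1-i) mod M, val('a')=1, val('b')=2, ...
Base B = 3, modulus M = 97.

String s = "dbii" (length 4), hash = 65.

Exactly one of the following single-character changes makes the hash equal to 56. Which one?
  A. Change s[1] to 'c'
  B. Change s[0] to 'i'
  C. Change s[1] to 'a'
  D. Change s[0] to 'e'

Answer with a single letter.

Answer: C

Derivation:
Option A: s[1]='b'->'c', delta=(3-2)*3^2 mod 97 = 9, hash=65+9 mod 97 = 74
Option B: s[0]='d'->'i', delta=(9-4)*3^3 mod 97 = 38, hash=65+38 mod 97 = 6
Option C: s[1]='b'->'a', delta=(1-2)*3^2 mod 97 = 88, hash=65+88 mod 97 = 56 <-- target
Option D: s[0]='d'->'e', delta=(5-4)*3^3 mod 97 = 27, hash=65+27 mod 97 = 92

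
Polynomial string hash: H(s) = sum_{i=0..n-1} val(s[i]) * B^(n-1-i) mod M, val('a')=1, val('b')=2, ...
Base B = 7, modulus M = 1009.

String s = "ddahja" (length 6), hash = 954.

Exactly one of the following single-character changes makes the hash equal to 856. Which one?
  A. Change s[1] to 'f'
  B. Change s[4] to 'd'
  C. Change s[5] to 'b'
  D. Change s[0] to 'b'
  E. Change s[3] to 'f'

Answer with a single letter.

Answer: E

Derivation:
Option A: s[1]='d'->'f', delta=(6-4)*7^4 mod 1009 = 766, hash=954+766 mod 1009 = 711
Option B: s[4]='j'->'d', delta=(4-10)*7^1 mod 1009 = 967, hash=954+967 mod 1009 = 912
Option C: s[5]='a'->'b', delta=(2-1)*7^0 mod 1009 = 1, hash=954+1 mod 1009 = 955
Option D: s[0]='d'->'b', delta=(2-4)*7^5 mod 1009 = 692, hash=954+692 mod 1009 = 637
Option E: s[3]='h'->'f', delta=(6-8)*7^2 mod 1009 = 911, hash=954+911 mod 1009 = 856 <-- target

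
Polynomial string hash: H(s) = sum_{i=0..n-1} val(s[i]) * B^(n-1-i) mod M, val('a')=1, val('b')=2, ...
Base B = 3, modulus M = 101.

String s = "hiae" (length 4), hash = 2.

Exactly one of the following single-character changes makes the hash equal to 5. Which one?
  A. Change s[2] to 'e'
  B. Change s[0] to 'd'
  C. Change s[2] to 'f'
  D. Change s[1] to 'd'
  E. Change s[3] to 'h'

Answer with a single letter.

Option A: s[2]='a'->'e', delta=(5-1)*3^1 mod 101 = 12, hash=2+12 mod 101 = 14
Option B: s[0]='h'->'d', delta=(4-8)*3^3 mod 101 = 94, hash=2+94 mod 101 = 96
Option C: s[2]='a'->'f', delta=(6-1)*3^1 mod 101 = 15, hash=2+15 mod 101 = 17
Option D: s[1]='i'->'d', delta=(4-9)*3^2 mod 101 = 56, hash=2+56 mod 101 = 58
Option E: s[3]='e'->'h', delta=(8-5)*3^0 mod 101 = 3, hash=2+3 mod 101 = 5 <-- target

Answer: E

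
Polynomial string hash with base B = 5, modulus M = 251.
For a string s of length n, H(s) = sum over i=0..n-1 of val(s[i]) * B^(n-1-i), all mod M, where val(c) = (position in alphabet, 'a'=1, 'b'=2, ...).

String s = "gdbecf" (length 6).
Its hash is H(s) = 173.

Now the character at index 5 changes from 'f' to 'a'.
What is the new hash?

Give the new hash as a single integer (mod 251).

val('f') = 6, val('a') = 1
Position k = 5, exponent = n-1-k = 0
B^0 mod M = 5^0 mod 251 = 1
Delta = (1 - 6) * 1 mod 251 = 246
New hash = (173 + 246) mod 251 = 168

Answer: 168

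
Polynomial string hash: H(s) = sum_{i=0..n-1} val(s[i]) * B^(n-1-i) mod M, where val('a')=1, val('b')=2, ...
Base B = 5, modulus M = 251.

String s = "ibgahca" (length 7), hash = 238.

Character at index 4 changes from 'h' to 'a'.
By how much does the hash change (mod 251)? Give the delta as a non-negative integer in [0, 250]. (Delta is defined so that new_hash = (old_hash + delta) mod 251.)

Answer: 76

Derivation:
Delta formula: (val(new) - val(old)) * B^(n-1-k) mod M
  val('a') - val('h') = 1 - 8 = -7
  B^(n-1-k) = 5^2 mod 251 = 25
  Delta = -7 * 25 mod 251 = 76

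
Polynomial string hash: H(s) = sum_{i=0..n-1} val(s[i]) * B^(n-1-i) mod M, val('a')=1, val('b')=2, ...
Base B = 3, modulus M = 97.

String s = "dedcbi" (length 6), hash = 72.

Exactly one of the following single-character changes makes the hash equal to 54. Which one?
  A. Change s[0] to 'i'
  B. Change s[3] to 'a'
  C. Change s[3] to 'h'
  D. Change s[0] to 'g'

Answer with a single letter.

Option A: s[0]='d'->'i', delta=(9-4)*3^5 mod 97 = 51, hash=72+51 mod 97 = 26
Option B: s[3]='c'->'a', delta=(1-3)*3^2 mod 97 = 79, hash=72+79 mod 97 = 54 <-- target
Option C: s[3]='c'->'h', delta=(8-3)*3^2 mod 97 = 45, hash=72+45 mod 97 = 20
Option D: s[0]='d'->'g', delta=(7-4)*3^5 mod 97 = 50, hash=72+50 mod 97 = 25

Answer: B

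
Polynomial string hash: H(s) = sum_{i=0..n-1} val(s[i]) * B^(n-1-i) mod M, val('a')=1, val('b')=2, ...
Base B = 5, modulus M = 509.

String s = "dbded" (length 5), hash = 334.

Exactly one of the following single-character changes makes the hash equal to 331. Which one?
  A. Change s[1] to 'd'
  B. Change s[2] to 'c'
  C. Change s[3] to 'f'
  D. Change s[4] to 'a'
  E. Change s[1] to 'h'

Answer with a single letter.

Option A: s[1]='b'->'d', delta=(4-2)*5^3 mod 509 = 250, hash=334+250 mod 509 = 75
Option B: s[2]='d'->'c', delta=(3-4)*5^2 mod 509 = 484, hash=334+484 mod 509 = 309
Option C: s[3]='e'->'f', delta=(6-5)*5^1 mod 509 = 5, hash=334+5 mod 509 = 339
Option D: s[4]='d'->'a', delta=(1-4)*5^0 mod 509 = 506, hash=334+506 mod 509 = 331 <-- target
Option E: s[1]='b'->'h', delta=(8-2)*5^3 mod 509 = 241, hash=334+241 mod 509 = 66

Answer: D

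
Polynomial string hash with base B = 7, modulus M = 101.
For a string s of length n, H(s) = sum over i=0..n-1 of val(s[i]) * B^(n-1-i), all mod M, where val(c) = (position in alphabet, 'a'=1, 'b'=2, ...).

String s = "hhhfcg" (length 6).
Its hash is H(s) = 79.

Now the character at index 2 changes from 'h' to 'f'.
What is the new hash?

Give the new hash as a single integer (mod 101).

Answer: 100

Derivation:
val('h') = 8, val('f') = 6
Position k = 2, exponent = n-1-k = 3
B^3 mod M = 7^3 mod 101 = 40
Delta = (6 - 8) * 40 mod 101 = 21
New hash = (79 + 21) mod 101 = 100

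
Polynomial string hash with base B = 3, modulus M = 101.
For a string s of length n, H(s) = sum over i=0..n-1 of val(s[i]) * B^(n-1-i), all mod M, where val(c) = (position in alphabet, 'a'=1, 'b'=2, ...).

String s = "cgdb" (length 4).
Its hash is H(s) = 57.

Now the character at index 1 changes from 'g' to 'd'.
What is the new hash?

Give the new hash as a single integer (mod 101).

val('g') = 7, val('d') = 4
Position k = 1, exponent = n-1-k = 2
B^2 mod M = 3^2 mod 101 = 9
Delta = (4 - 7) * 9 mod 101 = 74
New hash = (57 + 74) mod 101 = 30

Answer: 30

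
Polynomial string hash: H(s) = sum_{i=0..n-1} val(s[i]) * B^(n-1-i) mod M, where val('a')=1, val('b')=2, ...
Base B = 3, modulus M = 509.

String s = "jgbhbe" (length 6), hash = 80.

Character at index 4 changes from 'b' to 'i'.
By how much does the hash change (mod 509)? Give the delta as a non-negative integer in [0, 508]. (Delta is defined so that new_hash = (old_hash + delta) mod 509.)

Delta formula: (val(new) - val(old)) * B^(n-1-k) mod M
  val('i') - val('b') = 9 - 2 = 7
  B^(n-1-k) = 3^1 mod 509 = 3
  Delta = 7 * 3 mod 509 = 21

Answer: 21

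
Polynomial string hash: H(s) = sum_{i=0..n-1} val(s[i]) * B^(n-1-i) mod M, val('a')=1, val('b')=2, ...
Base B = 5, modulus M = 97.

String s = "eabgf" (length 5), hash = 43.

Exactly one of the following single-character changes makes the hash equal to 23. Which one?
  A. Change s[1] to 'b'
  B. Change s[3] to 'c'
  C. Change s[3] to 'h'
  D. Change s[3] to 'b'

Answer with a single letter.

Answer: B

Derivation:
Option A: s[1]='a'->'b', delta=(2-1)*5^3 mod 97 = 28, hash=43+28 mod 97 = 71
Option B: s[3]='g'->'c', delta=(3-7)*5^1 mod 97 = 77, hash=43+77 mod 97 = 23 <-- target
Option C: s[3]='g'->'h', delta=(8-7)*5^1 mod 97 = 5, hash=43+5 mod 97 = 48
Option D: s[3]='g'->'b', delta=(2-7)*5^1 mod 97 = 72, hash=43+72 mod 97 = 18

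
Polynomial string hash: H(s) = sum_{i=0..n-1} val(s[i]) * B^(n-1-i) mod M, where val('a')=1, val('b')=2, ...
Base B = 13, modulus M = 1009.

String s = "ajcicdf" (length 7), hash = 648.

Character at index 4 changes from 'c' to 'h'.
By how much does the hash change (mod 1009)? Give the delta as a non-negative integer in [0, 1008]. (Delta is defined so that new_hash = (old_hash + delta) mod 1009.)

Answer: 845

Derivation:
Delta formula: (val(new) - val(old)) * B^(n-1-k) mod M
  val('h') - val('c') = 8 - 3 = 5
  B^(n-1-k) = 13^2 mod 1009 = 169
  Delta = 5 * 169 mod 1009 = 845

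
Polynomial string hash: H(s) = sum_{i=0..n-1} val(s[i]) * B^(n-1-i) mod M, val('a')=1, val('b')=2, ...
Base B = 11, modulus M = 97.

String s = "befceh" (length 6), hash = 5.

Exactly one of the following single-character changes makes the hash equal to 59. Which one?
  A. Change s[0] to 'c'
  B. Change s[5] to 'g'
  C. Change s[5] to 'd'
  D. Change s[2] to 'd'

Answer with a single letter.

Option A: s[0]='b'->'c', delta=(3-2)*11^5 mod 97 = 31, hash=5+31 mod 97 = 36
Option B: s[5]='h'->'g', delta=(7-8)*11^0 mod 97 = 96, hash=5+96 mod 97 = 4
Option C: s[5]='h'->'d', delta=(4-8)*11^0 mod 97 = 93, hash=5+93 mod 97 = 1
Option D: s[2]='f'->'d', delta=(4-6)*11^3 mod 97 = 54, hash=5+54 mod 97 = 59 <-- target

Answer: D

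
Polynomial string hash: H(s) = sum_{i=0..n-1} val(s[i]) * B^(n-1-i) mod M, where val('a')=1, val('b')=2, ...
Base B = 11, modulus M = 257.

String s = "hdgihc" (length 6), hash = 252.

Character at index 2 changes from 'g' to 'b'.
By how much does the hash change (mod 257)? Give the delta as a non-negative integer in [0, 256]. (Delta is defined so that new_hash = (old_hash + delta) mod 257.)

Answer: 27

Derivation:
Delta formula: (val(new) - val(old)) * B^(n-1-k) mod M
  val('b') - val('g') = 2 - 7 = -5
  B^(n-1-k) = 11^3 mod 257 = 46
  Delta = -5 * 46 mod 257 = 27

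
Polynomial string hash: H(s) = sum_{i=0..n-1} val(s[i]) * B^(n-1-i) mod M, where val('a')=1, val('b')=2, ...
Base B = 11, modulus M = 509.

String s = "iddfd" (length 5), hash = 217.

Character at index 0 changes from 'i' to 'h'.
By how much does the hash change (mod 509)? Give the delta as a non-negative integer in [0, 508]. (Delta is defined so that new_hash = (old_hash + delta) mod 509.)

Delta formula: (val(new) - val(old)) * B^(n-1-k) mod M
  val('h') - val('i') = 8 - 9 = -1
  B^(n-1-k) = 11^4 mod 509 = 389
  Delta = -1 * 389 mod 509 = 120

Answer: 120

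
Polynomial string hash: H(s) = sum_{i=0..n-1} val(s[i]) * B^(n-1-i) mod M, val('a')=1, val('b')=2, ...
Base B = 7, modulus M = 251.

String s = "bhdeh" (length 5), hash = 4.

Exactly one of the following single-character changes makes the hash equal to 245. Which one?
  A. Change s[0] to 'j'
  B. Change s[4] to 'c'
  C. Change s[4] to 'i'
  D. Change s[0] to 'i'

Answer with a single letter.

Answer: D

Derivation:
Option A: s[0]='b'->'j', delta=(10-2)*7^4 mod 251 = 132, hash=4+132 mod 251 = 136
Option B: s[4]='h'->'c', delta=(3-8)*7^0 mod 251 = 246, hash=4+246 mod 251 = 250
Option C: s[4]='h'->'i', delta=(9-8)*7^0 mod 251 = 1, hash=4+1 mod 251 = 5
Option D: s[0]='b'->'i', delta=(9-2)*7^4 mod 251 = 241, hash=4+241 mod 251 = 245 <-- target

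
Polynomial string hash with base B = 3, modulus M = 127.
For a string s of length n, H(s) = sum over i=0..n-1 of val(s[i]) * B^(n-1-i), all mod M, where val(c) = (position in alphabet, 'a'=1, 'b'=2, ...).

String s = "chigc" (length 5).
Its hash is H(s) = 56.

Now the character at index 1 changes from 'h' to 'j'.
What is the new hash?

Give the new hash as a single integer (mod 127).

Answer: 110

Derivation:
val('h') = 8, val('j') = 10
Position k = 1, exponent = n-1-k = 3
B^3 mod M = 3^3 mod 127 = 27
Delta = (10 - 8) * 27 mod 127 = 54
New hash = (56 + 54) mod 127 = 110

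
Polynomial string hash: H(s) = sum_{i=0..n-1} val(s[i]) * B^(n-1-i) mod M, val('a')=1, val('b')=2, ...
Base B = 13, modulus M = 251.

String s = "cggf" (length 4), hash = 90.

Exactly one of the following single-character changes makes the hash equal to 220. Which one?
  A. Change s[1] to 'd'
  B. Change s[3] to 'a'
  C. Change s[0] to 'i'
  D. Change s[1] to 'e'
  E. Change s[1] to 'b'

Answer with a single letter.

Option A: s[1]='g'->'d', delta=(4-7)*13^2 mod 251 = 246, hash=90+246 mod 251 = 85
Option B: s[3]='f'->'a', delta=(1-6)*13^0 mod 251 = 246, hash=90+246 mod 251 = 85
Option C: s[0]='c'->'i', delta=(9-3)*13^3 mod 251 = 130, hash=90+130 mod 251 = 220 <-- target
Option D: s[1]='g'->'e', delta=(5-7)*13^2 mod 251 = 164, hash=90+164 mod 251 = 3
Option E: s[1]='g'->'b', delta=(2-7)*13^2 mod 251 = 159, hash=90+159 mod 251 = 249

Answer: C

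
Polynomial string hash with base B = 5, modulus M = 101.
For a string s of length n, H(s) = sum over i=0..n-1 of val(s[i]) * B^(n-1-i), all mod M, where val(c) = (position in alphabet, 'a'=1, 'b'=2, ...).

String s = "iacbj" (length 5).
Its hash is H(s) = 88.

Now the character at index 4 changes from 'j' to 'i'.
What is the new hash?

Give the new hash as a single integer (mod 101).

val('j') = 10, val('i') = 9
Position k = 4, exponent = n-1-k = 0
B^0 mod M = 5^0 mod 101 = 1
Delta = (9 - 10) * 1 mod 101 = 100
New hash = (88 + 100) mod 101 = 87

Answer: 87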